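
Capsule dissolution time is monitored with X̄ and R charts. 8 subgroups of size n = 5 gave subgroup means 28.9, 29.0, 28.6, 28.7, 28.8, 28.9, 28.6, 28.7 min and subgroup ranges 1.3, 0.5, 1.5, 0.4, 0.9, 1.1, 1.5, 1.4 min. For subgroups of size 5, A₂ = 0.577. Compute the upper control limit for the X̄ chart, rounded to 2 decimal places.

29.40

X̄̄ = (28.9 + 29.0 + 28.6 + 28.7 + 28.8 + 28.9 + 28.6 + 28.7) / 8 = 230.2000 / 8 = 28.7750
R̄ = (1.3 + 0.5 + 1.5 + 0.4 + 0.9 + 1.1 + 1.5 + 1.4) / 8 = 8.6000 / 8 = 1.0750
UCL = X̄̄ + A₂·R̄ = 28.7750 + 0.577 × 1.0750 = 29.3953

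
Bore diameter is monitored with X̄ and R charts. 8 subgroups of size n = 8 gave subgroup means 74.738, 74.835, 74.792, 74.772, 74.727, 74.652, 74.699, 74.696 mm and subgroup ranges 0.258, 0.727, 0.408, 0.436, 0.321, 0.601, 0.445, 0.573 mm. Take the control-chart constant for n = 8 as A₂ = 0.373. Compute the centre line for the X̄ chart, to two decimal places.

X̄̄ = (74.738 + 74.835 + 74.792 + 74.772 + 74.727 + 74.652 + 74.699 + 74.696) / 8 = 597.9110 / 8 = 74.7389
CL = X̄̄ = 74.7389

74.74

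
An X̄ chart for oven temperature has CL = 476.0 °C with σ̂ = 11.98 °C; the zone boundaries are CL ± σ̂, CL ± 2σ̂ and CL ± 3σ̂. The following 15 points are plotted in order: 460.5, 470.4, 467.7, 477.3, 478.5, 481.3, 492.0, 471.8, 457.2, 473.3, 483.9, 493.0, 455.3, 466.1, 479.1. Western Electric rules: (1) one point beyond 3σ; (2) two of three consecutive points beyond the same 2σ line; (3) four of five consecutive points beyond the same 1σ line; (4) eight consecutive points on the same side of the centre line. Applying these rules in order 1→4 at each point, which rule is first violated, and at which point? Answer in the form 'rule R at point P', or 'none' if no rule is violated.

Zone of each point (C = within 1σ̂, B = 1σ̂–2σ̂, A = 2σ̂–3σ̂, * = beyond 3σ̂; sign = side of CL): 1:-B, 2:-C, 3:-C, 4:+C, 5:+C, 6:+C, 7:+B, 8:-C, 9:-B, 10:-C, 11:+C, 12:+B, 13:-B, 14:-C, 15:+C
No rule fires across all 15 points.

none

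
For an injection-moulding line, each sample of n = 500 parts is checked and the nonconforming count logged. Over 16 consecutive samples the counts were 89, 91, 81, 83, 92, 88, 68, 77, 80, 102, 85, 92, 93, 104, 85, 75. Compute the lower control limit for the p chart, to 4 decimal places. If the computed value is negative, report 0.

0.1224

p̄ = Σdᵢ / (k·n) = 1385 / (16 × 500) = 0.17313
LCL = p̄ − 3·√(p̄(1−p̄)/n) = 0.17313 − 3 × 0.01692 = 0.12236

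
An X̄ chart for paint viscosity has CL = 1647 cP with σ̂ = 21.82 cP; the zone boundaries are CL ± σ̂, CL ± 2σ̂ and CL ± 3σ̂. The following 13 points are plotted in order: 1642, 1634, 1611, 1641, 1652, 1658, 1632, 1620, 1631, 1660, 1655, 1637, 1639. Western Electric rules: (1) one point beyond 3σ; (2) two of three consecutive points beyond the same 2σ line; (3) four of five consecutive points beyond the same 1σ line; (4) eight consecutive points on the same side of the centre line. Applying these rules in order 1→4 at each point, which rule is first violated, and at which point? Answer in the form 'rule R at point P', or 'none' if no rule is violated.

Zone of each point (C = within 1σ̂, B = 1σ̂–2σ̂, A = 2σ̂–3σ̂, * = beyond 3σ̂; sign = side of CL): 1:-C, 2:-C, 3:-B, 4:-C, 5:+C, 6:+C, 7:-C, 8:-B, 9:-C, 10:+C, 11:+C, 12:-C, 13:-C
No rule fires across all 13 points.

none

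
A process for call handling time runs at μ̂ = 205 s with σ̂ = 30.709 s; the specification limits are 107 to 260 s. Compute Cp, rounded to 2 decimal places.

0.83

Cp = (USL − LSL) / (6σ̂) = (260 − 107) / (6 × 30.709) = 153.0000 / 184.2540 = 0.8304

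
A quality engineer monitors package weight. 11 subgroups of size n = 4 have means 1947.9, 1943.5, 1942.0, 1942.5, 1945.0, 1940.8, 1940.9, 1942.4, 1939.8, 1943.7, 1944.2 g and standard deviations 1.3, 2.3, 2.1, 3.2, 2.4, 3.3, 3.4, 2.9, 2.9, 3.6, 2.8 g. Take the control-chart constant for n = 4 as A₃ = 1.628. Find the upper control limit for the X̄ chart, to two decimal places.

X̄̄ = (1947.9 + 1943.5 + 1942.0 + 1942.5 + 1945.0 + 1940.8 + 1940.9 + 1942.4 + 1939.8 + 1943.7 + 1944.2) / 11 = 1942.9727
s̄ = (1.3 + 2.3 + 2.1 + 3.2 + 2.4 + 3.3 + 3.4 + 2.9 + 2.9 + 3.6 + 2.8) / 11 = 2.7455
UCL = X̄̄ + A₃·s̄ = 1942.9727 + 1.628 × 2.7455 = 1947.4423

1947.44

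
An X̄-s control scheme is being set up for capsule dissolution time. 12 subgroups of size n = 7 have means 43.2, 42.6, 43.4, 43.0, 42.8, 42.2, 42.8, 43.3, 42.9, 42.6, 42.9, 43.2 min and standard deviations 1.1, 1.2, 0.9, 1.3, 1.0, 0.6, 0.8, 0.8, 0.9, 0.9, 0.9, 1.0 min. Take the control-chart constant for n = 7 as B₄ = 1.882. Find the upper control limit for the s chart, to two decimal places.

s̄ = (1.1 + 1.2 + 0.9 + 1.3 + 1.0 + 0.6 + 0.8 + 0.8 + 0.9 + 0.9 + 0.9 + 1.0) / 12 = 0.9500
UCL_s = B₄·s̄ = 1.882 × 0.9500 = 1.7879

1.79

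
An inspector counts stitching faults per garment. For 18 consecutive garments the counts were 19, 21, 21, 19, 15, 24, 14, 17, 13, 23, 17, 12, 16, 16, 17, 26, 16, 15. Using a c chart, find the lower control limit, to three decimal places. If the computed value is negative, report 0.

c̄ = (19 + 21 + 21 + 19 + 15 + 24 + 14 + 17 + 13 + 23 + 17 + 12 + 16 + 16 + 17 + 26 + 16 + 15) / 18 = 321 / 18 = 17.8333
LCL = c̄ − 3√c̄ = 17.8333 − 3 × 4.2230 = 5.1645

5.164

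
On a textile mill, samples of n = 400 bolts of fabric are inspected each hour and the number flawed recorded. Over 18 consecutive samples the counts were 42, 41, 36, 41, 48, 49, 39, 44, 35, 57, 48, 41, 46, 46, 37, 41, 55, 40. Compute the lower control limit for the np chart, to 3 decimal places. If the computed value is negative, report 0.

24.956

p̄ = Σdᵢ / (k·n) = 786 / (18 × 400) = 0.10917
LCL = np̄ − 3·√(np̄(1−p̄)) = 43.6667 − 3 × 6.2370 = 24.9558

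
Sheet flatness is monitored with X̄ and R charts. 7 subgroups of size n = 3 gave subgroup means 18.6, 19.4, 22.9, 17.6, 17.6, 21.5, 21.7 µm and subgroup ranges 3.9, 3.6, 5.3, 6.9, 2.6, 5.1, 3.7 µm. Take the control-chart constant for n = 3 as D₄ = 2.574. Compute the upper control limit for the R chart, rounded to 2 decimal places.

R̄ = (3.9 + 3.6 + 5.3 + 6.9 + 2.6 + 5.1 + 3.7) / 7 = 31.1000 / 7 = 4.4429
UCL_R = D₄·R̄ = 2.574 × 4.4429 = 11.4359

11.44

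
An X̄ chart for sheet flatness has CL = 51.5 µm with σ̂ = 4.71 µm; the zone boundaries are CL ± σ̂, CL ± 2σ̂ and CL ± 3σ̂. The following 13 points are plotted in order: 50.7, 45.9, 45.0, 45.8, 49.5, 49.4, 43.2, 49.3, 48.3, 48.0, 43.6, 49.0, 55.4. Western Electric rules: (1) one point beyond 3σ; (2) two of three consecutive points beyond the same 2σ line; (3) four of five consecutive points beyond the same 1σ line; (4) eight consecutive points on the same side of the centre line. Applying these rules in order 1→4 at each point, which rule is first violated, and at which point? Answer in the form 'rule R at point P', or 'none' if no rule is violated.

Zone of each point (C = within 1σ̂, B = 1σ̂–2σ̂, A = 2σ̂–3σ̂, * = beyond 3σ̂; sign = side of CL): 1:-C, 2:-B, 3:-B, 4:-B, 5:-C, 6:-C, 7:-B, 8:-C, 9:-C, 10:-C, 11:-B, 12:-C, 13:+C
Rule 4 (eight consecutive points on the same side of the centre line) is satisfied at point 8.

rule 4 at point 8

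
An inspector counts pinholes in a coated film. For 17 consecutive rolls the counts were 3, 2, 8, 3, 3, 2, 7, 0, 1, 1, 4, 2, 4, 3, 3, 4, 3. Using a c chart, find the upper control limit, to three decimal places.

8.415

c̄ = (3 + 2 + 8 + 3 + 3 + 2 + 7 + 0 + 1 + 1 + 4 + 2 + 4 + 3 + 3 + 4 + 3) / 17 = 53 / 17 = 3.1176
UCL = c̄ + 3√c̄ = 3.1176 + 3 × √3.1176 = 3.1176 + 3 × 1.7657 = 8.4147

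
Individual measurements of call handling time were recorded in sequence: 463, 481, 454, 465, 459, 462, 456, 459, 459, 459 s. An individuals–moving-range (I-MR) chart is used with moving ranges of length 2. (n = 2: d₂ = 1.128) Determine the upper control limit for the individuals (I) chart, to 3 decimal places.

483.568

X̄ = (463 + 481 + 454 + 465 + 459 + 462 + 456 + 459 + 459 + 459) / 10 = 461.7000
Moving ranges: 18, 27, 11, 6, 3, 6, 3, 0, 0; M̄R̄ = 74.0000 / 9 = 8.2222
UCL = X̄ + 3·M̄R̄/d₂ = 461.7000 + 3 × 8.2222 / 1.128 = 483.5676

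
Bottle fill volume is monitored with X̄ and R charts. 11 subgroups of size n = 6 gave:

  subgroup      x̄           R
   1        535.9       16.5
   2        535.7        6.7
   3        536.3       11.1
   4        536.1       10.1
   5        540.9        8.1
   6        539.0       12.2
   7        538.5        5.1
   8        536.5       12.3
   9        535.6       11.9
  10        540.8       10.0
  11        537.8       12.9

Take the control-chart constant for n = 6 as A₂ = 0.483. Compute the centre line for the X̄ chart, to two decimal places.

537.55

X̄̄ = (535.9 + 535.7 + 536.3 + 536.1 + 540.9 + 539.0 + 538.5 + 536.5 + 535.6 + 540.8 + 537.8) / 11 = 5913.1000 / 11 = 537.5545
CL = X̄̄ = 537.5545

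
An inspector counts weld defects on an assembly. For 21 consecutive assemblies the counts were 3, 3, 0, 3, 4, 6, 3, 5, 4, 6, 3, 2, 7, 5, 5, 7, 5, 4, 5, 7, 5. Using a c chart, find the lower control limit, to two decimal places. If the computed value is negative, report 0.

c̄ = (3 + 3 + 0 + 3 + 4 + 6 + 3 + 5 + 4 + 6 + 3 + 2 + 7 + 5 + 5 + 7 + 5 + 4 + 5 + 7 + 5) / 21 = 92 / 21 = 4.3810
LCL = c̄ − 3√c̄ = 4.3810 − 3 × 2.0931 = -1.8983 → 0 (cannot be negative)

0.00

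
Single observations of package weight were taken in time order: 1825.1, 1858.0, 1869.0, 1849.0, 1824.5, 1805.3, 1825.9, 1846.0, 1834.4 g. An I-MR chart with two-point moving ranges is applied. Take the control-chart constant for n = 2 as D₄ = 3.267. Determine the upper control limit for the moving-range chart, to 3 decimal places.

65.299

Moving ranges: 32.9, 11.0, 20.0, 24.5, 19.2, 20.6, 20.1, 11.6; M̄R̄ = 159.9000 / 8 = 19.9875
UCL_MR = D₄·M̄R̄ = 3.267 × 19.9875 = 65.2992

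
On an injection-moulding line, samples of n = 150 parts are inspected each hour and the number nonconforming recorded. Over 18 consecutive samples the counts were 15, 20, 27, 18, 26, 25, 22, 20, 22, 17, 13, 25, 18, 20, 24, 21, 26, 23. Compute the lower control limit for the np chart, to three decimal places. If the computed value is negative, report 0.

p̄ = Σdᵢ / (k·n) = 382 / (18 × 150) = 0.14148
LCL = np̄ − 3·√(np̄(1−p̄)) = 21.2222 − 3 × 4.2685 = 8.4169

8.417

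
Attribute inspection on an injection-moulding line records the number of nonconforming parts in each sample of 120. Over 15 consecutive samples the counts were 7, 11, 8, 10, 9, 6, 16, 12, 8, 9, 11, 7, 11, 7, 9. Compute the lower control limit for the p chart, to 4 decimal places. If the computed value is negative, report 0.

p̄ = Σdᵢ / (k·n) = 141 / (15 × 120) = 0.07833
LCL = p̄ − 3·√(p̄(1−p̄)/n) = 0.07833 − 3 × 0.02453 = 0.00475

0.0047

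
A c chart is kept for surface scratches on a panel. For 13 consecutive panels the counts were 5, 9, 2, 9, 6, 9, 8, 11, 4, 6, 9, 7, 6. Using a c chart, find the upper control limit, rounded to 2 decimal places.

14.94

c̄ = (5 + 9 + 2 + 9 + 6 + 9 + 8 + 11 + 4 + 6 + 9 + 7 + 6) / 13 = 91 / 13 = 7.0000
UCL = c̄ + 3√c̄ = 7.0000 + 3 × √7.0000 = 7.0000 + 3 × 2.6458 = 14.9373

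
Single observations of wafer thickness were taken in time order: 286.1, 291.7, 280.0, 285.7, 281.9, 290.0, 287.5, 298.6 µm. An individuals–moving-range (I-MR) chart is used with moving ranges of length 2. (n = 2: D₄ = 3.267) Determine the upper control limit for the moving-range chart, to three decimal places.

22.636

Moving ranges: 5.6, 11.7, 5.7, 3.8, 8.1, 2.5, 11.1; M̄R̄ = 48.5000 / 7 = 6.9286
UCL_MR = D₄·M̄R̄ = 3.267 × 6.9286 = 22.6356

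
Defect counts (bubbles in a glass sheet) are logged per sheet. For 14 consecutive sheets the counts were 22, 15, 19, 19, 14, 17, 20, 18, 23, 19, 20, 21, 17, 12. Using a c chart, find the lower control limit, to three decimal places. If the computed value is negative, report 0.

c̄ = (22 + 15 + 19 + 19 + 14 + 17 + 20 + 18 + 23 + 19 + 20 + 21 + 17 + 12) / 14 = 256 / 14 = 18.2857
LCL = c̄ − 3√c̄ = 18.2857 − 3 × 4.2762 = 5.4572

5.457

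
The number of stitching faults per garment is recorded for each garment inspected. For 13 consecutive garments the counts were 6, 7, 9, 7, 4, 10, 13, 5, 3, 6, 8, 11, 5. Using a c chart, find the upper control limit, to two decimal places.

15.30

c̄ = (6 + 7 + 9 + 7 + 4 + 10 + 13 + 5 + 3 + 6 + 8 + 11 + 5) / 13 = 94 / 13 = 7.2308
UCL = c̄ + 3√c̄ = 7.2308 + 3 × √7.2308 = 7.2308 + 3 × 2.6890 = 15.2978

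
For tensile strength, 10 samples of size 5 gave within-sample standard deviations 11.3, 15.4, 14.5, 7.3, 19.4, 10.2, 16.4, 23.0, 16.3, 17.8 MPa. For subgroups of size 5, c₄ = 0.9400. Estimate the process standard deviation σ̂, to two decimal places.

16.13

s̄ = (11.3 + 15.4 + 14.5 + 7.3 + 19.4 + 10.2 + 16.4 + 23.0 + 16.3 + 17.8) / 10 = 15.1600
σ̂ = s̄ / c₄ = 15.1600 / 0.9400 = 16.1277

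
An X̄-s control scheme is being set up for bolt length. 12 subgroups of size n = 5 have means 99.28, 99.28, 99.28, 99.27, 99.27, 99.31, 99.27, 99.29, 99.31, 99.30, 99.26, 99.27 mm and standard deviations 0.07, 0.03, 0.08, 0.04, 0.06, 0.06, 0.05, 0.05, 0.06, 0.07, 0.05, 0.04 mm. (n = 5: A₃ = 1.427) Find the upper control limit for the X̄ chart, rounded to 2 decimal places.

X̄̄ = (99.28 + 99.28 + 99.28 + 99.27 + 99.27 + 99.31 + 99.27 + 99.29 + 99.31 + 99.30 + 99.26 + 99.27) / 12 = 99.2825
s̄ = (0.07 + 0.03 + 0.08 + 0.04 + 0.06 + 0.06 + 0.05 + 0.05 + 0.06 + 0.07 + 0.05 + 0.04) / 12 = 0.0550
UCL = X̄̄ + A₃·s̄ = 99.2825 + 1.427 × 0.0550 = 99.3610

99.36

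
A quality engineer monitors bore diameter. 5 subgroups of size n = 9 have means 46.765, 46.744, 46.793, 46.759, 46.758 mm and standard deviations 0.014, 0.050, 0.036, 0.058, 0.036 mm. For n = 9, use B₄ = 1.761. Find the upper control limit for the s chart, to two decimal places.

0.07

s̄ = (0.014 + 0.050 + 0.036 + 0.058 + 0.036) / 5 = 0.0388
UCL_s = B₄·s̄ = 1.761 × 0.0388 = 0.0683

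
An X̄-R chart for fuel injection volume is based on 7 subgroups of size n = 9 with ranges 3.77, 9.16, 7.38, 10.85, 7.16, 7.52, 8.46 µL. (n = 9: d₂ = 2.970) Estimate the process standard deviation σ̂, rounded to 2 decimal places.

2.61

R̄ = (3.77 + 9.16 + 7.38 + 10.85 + 7.16 + 7.52 + 8.46) / 7 = 7.7571
σ̂ = R̄ / d₂ = 7.7571 / 2.970 = 2.6118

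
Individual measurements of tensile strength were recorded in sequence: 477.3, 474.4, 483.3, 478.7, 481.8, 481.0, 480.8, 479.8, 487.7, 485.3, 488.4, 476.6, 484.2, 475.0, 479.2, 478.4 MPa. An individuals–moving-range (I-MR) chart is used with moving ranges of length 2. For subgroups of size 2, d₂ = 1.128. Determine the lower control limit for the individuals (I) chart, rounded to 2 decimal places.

X̄ = (477.3 + 474.4 + 483.3 + 478.7 + 481.8 + 481.0 + 480.8 + 479.8 + 487.7 + 485.3 + 488.4 + 476.6 + 484.2 + 475.0 + 479.2 + 478.4) / 16 = 480.7437
Moving ranges: 2.9, 8.9, 4.6, 3.1, 0.8, 0.2, 1.0, 7.9, 2.4, 3.1, 11.8, 7.6, 9.2, 4.2, 0.8; M̄R̄ = 68.5000 / 15 = 4.5667
LCL = X̄ − 3·M̄R̄/d₂ = 480.7437 − 3 × 4.5667 / 1.128 = 468.5984

468.60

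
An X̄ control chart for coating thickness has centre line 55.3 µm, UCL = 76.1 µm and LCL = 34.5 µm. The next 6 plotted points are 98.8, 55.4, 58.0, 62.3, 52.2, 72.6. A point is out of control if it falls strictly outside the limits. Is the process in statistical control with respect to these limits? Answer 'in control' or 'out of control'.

out of control

Compare each point to [34.5, 76.1]: sample 1 = 98.8 > UCL.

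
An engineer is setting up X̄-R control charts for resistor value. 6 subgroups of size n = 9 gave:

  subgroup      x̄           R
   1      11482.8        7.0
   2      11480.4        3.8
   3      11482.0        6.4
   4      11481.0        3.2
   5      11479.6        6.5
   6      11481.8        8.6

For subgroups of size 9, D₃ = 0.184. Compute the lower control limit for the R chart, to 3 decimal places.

R̄ = (7.0 + 3.8 + 6.4 + 3.2 + 6.5 + 8.6) / 6 = 35.5000 / 6 = 5.9167
LCL_R = D₃·R̄ = 0.184 × 5.9167 = 1.0887

1.089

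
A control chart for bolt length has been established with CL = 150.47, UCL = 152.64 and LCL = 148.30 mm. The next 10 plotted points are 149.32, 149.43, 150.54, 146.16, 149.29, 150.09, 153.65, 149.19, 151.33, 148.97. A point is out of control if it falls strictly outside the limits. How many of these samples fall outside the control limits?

Compare each point to [148.30, 152.64]: sample 4 = 146.16 < LCL; sample 7 = 153.65 > UCL.

2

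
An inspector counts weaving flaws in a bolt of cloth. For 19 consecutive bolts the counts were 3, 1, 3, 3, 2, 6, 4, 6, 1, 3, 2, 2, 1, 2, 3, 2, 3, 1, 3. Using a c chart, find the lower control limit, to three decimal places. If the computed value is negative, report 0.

c̄ = (3 + 1 + 3 + 3 + 2 + 6 + 4 + 6 + 1 + 3 + 2 + 2 + 1 + 2 + 3 + 2 + 3 + 1 + 3) / 19 = 51 / 19 = 2.6842
LCL = c̄ − 3√c̄ = 2.6842 − 3 × 1.6384 = -2.2309 → 0 (cannot be negative)

0.000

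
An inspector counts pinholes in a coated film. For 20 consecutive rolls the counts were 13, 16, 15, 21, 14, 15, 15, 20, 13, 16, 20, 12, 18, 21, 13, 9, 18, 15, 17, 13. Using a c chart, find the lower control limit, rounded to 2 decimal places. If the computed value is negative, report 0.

c̄ = (13 + 16 + 15 + 21 + 14 + 15 + 15 + 20 + 13 + 16 + 20 + 12 + 18 + 21 + 13 + 9 + 18 + 15 + 17 + 13) / 20 = 314 / 20 = 15.7000
LCL = c̄ − 3√c̄ = 15.7000 − 3 × 3.9623 = 3.8130

3.81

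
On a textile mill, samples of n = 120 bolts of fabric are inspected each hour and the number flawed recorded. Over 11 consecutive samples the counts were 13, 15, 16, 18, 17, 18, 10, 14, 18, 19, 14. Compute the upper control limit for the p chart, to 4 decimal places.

p̄ = Σdᵢ / (k·n) = 172 / (11 × 120) = 0.13030
UCL = p̄ + 3·√(p̄(1−p̄)/n) = 0.13030 + 3 × √(0.13030×0.86970/120) = 0.13030 + 3 × 0.03073 = 0.22249

0.2225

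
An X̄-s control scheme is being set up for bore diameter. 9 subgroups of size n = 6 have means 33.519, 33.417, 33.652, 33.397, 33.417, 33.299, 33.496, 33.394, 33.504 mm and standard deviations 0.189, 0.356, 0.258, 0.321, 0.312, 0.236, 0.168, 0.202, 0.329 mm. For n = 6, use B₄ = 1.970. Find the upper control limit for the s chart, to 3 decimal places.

s̄ = (0.189 + 0.356 + 0.258 + 0.321 + 0.312 + 0.236 + 0.168 + 0.202 + 0.329) / 9 = 0.2634
UCL_s = B₄·s̄ = 1.970 × 0.2634 = 0.5190

0.519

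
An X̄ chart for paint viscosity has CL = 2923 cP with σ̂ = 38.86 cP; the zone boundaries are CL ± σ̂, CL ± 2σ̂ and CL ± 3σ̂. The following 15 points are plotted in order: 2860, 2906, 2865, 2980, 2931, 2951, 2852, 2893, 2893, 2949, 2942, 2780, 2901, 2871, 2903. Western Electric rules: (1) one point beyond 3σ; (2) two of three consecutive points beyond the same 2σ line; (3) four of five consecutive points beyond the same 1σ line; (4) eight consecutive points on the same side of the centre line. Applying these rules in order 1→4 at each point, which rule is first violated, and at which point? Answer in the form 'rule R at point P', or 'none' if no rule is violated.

Zone of each point (C = within 1σ̂, B = 1σ̂–2σ̂, A = 2σ̂–3σ̂, * = beyond 3σ̂; sign = side of CL): 1:-B, 2:-C, 3:-B, 4:+B, 5:+C, 6:+C, 7:-B, 8:-C, 9:-C, 10:+C, 11:+C, 12:-*, 13:-C, 14:-B, 15:-C
Rule 1 (one point beyond the 3σ limits) is satisfied at point 12.

rule 1 at point 12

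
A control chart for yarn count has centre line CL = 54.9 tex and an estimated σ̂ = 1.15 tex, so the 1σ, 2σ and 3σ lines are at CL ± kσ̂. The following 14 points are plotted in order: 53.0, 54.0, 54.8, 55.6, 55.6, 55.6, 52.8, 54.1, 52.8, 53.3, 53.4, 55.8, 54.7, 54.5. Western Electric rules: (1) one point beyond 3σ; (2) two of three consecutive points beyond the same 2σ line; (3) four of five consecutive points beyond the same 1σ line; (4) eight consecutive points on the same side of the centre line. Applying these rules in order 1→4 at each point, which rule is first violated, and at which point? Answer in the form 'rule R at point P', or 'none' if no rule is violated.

Zone of each point (C = within 1σ̂, B = 1σ̂–2σ̂, A = 2σ̂–3σ̂, * = beyond 3σ̂; sign = side of CL): 1:-B, 2:-C, 3:-C, 4:+C, 5:+C, 6:+C, 7:-B, 8:-C, 9:-B, 10:-B, 11:-B, 12:+C, 13:-C, 14:-C
Rule 3 (four of five consecutive points beyond the same 1σ limit) is satisfied at point 11.

rule 3 at point 11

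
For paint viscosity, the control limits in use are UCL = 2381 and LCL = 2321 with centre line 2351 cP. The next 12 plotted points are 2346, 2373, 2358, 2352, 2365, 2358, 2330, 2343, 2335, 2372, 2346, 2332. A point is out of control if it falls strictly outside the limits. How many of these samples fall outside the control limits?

0

All 12 points lie within [2321, 2381].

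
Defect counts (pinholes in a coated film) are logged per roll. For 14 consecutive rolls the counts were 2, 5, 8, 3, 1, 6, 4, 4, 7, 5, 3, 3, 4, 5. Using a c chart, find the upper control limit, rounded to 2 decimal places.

c̄ = (2 + 5 + 8 + 3 + 1 + 6 + 4 + 4 + 7 + 5 + 3 + 3 + 4 + 5) / 14 = 60 / 14 = 4.2857
UCL = c̄ + 3√c̄ = 4.2857 + 3 × √4.2857 = 4.2857 + 3 × 2.0702 = 10.4963

10.50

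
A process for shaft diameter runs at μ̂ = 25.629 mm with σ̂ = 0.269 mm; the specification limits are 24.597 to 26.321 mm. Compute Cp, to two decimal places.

1.07

Cp = (USL − LSL) / (6σ̂) = (26.321 − 24.597) / (6 × 0.269) = 1.7240 / 1.6140 = 1.0682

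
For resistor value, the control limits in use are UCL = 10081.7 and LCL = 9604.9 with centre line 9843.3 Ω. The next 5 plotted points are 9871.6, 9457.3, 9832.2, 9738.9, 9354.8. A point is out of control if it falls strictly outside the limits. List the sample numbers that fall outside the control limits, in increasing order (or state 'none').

Compare each point to [9604.9, 10081.7]: sample 2 = 9457.3 < LCL; sample 5 = 9354.8 < LCL.

2, 5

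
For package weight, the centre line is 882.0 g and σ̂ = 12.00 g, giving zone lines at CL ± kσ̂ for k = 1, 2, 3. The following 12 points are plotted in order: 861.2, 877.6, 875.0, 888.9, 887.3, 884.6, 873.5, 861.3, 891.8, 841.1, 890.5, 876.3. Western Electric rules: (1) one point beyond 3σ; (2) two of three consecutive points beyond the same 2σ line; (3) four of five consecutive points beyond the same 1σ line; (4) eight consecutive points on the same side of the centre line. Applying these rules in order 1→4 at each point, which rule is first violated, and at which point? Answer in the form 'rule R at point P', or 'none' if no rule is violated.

Zone of each point (C = within 1σ̂, B = 1σ̂–2σ̂, A = 2σ̂–3σ̂, * = beyond 3σ̂; sign = side of CL): 1:-B, 2:-C, 3:-C, 4:+C, 5:+C, 6:+C, 7:-C, 8:-B, 9:+C, 10:-*, 11:+C, 12:-C
Rule 1 (one point beyond the 3σ limits) is satisfied at point 10.

rule 1 at point 10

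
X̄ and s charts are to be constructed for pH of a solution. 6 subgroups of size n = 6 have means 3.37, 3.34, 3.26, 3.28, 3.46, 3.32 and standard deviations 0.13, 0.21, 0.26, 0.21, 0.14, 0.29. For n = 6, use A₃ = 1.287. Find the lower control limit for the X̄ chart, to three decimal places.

3.072

X̄̄ = (3.37 + 3.34 + 3.26 + 3.28 + 3.46 + 3.32) / 6 = 3.3383
s̄ = (0.13 + 0.21 + 0.26 + 0.21 + 0.14 + 0.29) / 6 = 0.2067
LCL = X̄̄ − A₃·s̄ = 3.3383 − 1.287 × 0.2067 = 3.0724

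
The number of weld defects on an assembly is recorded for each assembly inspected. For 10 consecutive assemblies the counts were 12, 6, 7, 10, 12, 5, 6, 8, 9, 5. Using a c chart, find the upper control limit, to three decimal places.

16.485

c̄ = (12 + 6 + 7 + 10 + 12 + 5 + 6 + 8 + 9 + 5) / 10 = 80 / 10 = 8.0000
UCL = c̄ + 3√c̄ = 8.0000 + 3 × √8.0000 = 8.0000 + 3 × 2.8284 = 16.4853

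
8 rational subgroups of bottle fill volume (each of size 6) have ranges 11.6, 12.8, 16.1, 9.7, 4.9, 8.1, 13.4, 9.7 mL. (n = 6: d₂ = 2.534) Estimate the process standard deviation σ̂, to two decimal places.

4.26

R̄ = (11.6 + 12.8 + 16.1 + 9.7 + 4.9 + 8.1 + 13.4 + 9.7) / 8 = 10.7875
σ̂ = R̄ / d₂ = 10.7875 / 2.534 = 4.2571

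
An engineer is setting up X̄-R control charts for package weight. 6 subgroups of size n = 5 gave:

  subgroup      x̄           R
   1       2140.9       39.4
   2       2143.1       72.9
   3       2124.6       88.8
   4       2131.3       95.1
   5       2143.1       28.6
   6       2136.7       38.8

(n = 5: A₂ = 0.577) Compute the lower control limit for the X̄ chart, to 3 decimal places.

2101.650

X̄̄ = (2140.9 + 2143.1 + 2124.6 + 2131.3 + 2143.1 + 2136.7) / 6 = 12819.7000 / 6 = 2136.6167
R̄ = (39.4 + 72.9 + 88.8 + 95.1 + 28.6 + 38.8) / 6 = 363.6000 / 6 = 60.6000
LCL = X̄̄ − A₂·R̄ = 2136.6167 − 0.577 × 60.6000 = 2101.6505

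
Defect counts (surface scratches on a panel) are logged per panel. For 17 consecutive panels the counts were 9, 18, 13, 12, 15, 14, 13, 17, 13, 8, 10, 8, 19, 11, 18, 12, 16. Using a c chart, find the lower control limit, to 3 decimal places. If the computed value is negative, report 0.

2.356

c̄ = (9 + 18 + 13 + 12 + 15 + 14 + 13 + 17 + 13 + 8 + 10 + 8 + 19 + 11 + 18 + 12 + 16) / 17 = 226 / 17 = 13.2941
LCL = c̄ − 3√c̄ = 13.2941 − 3 × 3.6461 = 2.3558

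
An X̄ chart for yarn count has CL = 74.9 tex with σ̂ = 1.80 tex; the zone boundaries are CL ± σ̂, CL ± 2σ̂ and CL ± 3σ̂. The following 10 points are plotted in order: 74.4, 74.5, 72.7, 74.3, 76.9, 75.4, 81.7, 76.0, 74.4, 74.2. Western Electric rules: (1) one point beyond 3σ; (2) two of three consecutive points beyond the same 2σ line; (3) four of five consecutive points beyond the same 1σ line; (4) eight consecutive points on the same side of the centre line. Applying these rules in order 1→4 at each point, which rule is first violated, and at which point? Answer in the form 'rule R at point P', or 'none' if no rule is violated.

Zone of each point (C = within 1σ̂, B = 1σ̂–2σ̂, A = 2σ̂–3σ̂, * = beyond 3σ̂; sign = side of CL): 1:-C, 2:-C, 3:-B, 4:-C, 5:+B, 6:+C, 7:+*, 8:+C, 9:-C, 10:-C
Rule 1 (one point beyond the 3σ limits) is satisfied at point 7.

rule 1 at point 7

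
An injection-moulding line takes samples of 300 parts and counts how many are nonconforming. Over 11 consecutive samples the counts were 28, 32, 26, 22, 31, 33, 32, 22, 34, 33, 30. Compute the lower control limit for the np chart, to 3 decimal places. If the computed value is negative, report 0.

p̄ = Σdᵢ / (k·n) = 323 / (11 × 300) = 0.09788
LCL = np̄ − 3·√(np̄(1−p̄)) = 29.3636 − 3 × 5.1468 = 13.9232

13.923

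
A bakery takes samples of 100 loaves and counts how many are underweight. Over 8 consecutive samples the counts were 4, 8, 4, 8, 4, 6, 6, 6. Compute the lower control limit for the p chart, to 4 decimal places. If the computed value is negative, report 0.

p̄ = Σdᵢ / (k·n) = 46 / (8 × 100) = 0.05750
LCL = p̄ − 3·√(p̄(1−p̄)/n) = 0.05750 − 3 × 0.02328 = -0.01234 → 0 (negative, so LCL = 0)

0.0000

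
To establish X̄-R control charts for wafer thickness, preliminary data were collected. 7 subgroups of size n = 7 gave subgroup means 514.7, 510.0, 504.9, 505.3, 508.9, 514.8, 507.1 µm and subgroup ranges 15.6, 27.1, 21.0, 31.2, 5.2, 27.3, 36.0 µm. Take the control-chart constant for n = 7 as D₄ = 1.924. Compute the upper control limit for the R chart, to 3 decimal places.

44.912

R̄ = (15.6 + 27.1 + 21.0 + 31.2 + 5.2 + 27.3 + 36.0) / 7 = 163.4000 / 7 = 23.3429
UCL_R = D₄·R̄ = 1.924 × 23.3429 = 44.9117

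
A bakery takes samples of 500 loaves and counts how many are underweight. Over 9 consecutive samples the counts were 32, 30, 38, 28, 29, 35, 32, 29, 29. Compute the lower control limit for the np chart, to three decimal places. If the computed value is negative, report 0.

15.075

p̄ = Σdᵢ / (k·n) = 282 / (9 × 500) = 0.06267
LCL = np̄ − 3·√(np̄(1−p̄)) = 31.3333 − 3 × 5.4194 = 15.0752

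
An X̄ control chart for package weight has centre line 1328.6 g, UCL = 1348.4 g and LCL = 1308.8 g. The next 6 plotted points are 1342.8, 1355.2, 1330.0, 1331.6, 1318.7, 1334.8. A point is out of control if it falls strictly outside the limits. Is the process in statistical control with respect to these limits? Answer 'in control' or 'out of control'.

out of control

Compare each point to [1308.8, 1348.4]: sample 2 = 1355.2 > UCL.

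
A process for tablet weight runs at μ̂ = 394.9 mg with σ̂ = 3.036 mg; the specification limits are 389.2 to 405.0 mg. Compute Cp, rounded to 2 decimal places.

Cp = (USL − LSL) / (6σ̂) = (405.0 − 389.2) / (6 × 3.036) = 15.8000 / 18.2160 = 0.8674

0.87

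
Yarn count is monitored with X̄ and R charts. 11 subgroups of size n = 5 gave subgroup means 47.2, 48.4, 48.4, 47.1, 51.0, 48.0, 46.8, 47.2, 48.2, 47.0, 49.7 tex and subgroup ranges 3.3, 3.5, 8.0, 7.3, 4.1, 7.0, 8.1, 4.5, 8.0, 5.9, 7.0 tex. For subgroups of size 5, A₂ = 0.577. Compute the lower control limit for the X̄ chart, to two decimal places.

44.59

X̄̄ = (47.2 + 48.4 + 48.4 + 47.1 + 51.0 + 48.0 + 46.8 + 47.2 + 48.2 + 47.0 + 49.7) / 11 = 529.0000 / 11 = 48.0909
R̄ = (3.3 + 3.5 + 8.0 + 7.3 + 4.1 + 7.0 + 8.1 + 4.5 + 8.0 + 5.9 + 7.0) / 11 = 66.7000 / 11 = 6.0636
LCL = X̄̄ − A₂·R̄ = 48.0909 − 0.577 × 6.0636 = 44.5922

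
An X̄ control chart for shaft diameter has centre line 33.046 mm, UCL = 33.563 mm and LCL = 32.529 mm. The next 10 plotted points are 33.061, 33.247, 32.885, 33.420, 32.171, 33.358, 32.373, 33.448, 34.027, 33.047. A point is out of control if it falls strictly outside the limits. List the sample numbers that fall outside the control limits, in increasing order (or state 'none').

Compare each point to [32.529, 33.563]: sample 5 = 32.171 < LCL; sample 7 = 32.373 < LCL; sample 9 = 34.027 > UCL.

5, 7, 9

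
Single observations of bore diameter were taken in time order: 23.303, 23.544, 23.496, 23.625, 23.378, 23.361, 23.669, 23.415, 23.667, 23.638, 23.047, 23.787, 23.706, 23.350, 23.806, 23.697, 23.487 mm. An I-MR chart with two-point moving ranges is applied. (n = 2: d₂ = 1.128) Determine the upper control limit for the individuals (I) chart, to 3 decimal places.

24.204

X̄ = (23.303 + 23.544 + 23.496 + 23.625 + 23.378 + 23.361 + 23.669 + 23.415 + 23.667 + 23.638 + 23.047 + 23.787 + 23.706 + 23.350 + 23.806 + 23.697 + 23.487) / 17 = 23.5280
Moving ranges: 0.241, 0.048, 0.129, 0.247, 0.017, 0.308, 0.254, 0.252, 0.029, 0.591, 0.740, 0.081, 0.356, 0.456, 0.109, 0.210; M̄R̄ = 4.0680 / 16 = 0.2542
UCL = X̄ + 3·M̄R̄/d₂ = 23.5280 + 3 × 0.2542 / 1.128 = 24.2042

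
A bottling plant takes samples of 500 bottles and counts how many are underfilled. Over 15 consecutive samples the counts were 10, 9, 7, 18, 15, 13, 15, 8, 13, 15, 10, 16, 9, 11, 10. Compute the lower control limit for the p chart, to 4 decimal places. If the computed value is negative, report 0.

p̄ = Σdᵢ / (k·n) = 179 / (15 × 500) = 0.02387
LCL = p̄ − 3·√(p̄(1−p̄)/n) = 0.02387 − 3 × 0.00683 = 0.00339

0.0034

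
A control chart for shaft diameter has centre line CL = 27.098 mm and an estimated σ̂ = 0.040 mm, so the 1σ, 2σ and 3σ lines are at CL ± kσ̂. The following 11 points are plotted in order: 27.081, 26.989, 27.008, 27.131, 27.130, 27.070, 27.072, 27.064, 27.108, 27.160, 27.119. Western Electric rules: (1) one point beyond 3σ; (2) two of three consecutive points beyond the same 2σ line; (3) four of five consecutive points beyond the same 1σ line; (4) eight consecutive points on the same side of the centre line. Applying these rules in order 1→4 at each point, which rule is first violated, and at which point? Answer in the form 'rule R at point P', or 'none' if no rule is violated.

Zone of each point (C = within 1σ̂, B = 1σ̂–2σ̂, A = 2σ̂–3σ̂, * = beyond 3σ̂; sign = side of CL): 1:-C, 2:-A, 3:-A, 4:+C, 5:+C, 6:-C, 7:-C, 8:-C, 9:+C, 10:+B, 11:+C
Rule 2 (two of three consecutive points beyond the same 2σ limit) is satisfied at point 3.

rule 2 at point 3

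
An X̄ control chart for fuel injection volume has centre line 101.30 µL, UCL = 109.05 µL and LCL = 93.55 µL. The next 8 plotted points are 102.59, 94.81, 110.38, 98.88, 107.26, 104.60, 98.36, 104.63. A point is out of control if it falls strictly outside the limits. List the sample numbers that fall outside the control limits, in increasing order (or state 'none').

Compare each point to [93.55, 109.05]: sample 3 = 110.38 > UCL.

3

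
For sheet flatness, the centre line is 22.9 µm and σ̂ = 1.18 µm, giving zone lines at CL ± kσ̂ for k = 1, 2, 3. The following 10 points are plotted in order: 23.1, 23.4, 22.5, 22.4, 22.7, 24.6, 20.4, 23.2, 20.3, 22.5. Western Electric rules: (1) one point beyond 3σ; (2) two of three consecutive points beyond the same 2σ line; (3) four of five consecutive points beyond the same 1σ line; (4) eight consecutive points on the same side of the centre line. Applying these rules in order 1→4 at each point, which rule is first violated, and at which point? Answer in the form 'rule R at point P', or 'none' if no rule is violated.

rule 2 at point 9

Zone of each point (C = within 1σ̂, B = 1σ̂–2σ̂, A = 2σ̂–3σ̂, * = beyond 3σ̂; sign = side of CL): 1:+C, 2:+C, 3:-C, 4:-C, 5:-C, 6:+B, 7:-A, 8:+C, 9:-A, 10:-C
Rule 2 (two of three consecutive points beyond the same 2σ limit) is satisfied at point 9.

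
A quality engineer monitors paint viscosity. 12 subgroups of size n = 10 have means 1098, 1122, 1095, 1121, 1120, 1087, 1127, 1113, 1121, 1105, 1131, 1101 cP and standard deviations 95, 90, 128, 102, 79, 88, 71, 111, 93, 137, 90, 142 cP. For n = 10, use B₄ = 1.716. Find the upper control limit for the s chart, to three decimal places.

s̄ = (95 + 90 + 128 + 102 + 79 + 88 + 71 + 111 + 93 + 137 + 90 + 142) / 12 = 102.1667
UCL_s = B₄·s̄ = 1.716 × 102.1667 = 175.3180

175.318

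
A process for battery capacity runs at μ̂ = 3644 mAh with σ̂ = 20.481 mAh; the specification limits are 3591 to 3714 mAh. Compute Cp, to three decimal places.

1.001

Cp = (USL − LSL) / (6σ̂) = (3714 − 3591) / (6 × 20.481) = 123.0000 / 122.8860 = 1.0009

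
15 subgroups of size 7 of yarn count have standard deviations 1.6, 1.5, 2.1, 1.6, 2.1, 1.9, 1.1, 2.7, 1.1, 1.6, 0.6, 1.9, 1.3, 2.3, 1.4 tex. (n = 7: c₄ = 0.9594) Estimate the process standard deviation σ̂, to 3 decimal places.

s̄ = (1.6 + 1.5 + 2.1 + 1.6 + 2.1 + 1.9 + 1.1 + 2.7 + 1.1 + 1.6 + 0.6 + 1.9 + 1.3 + 2.3 + 1.4) / 15 = 1.6533
σ̂ = s̄ / c₄ = 1.6533 / 0.9594 = 1.7233

1.723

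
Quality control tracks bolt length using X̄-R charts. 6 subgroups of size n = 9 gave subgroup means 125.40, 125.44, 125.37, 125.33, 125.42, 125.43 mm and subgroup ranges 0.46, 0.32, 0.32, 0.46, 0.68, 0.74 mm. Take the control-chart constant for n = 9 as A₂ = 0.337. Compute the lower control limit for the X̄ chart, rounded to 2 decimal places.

125.23

X̄̄ = (125.40 + 125.44 + 125.37 + 125.33 + 125.42 + 125.43) / 6 = 752.3900 / 6 = 125.3983
R̄ = (0.46 + 0.32 + 0.32 + 0.46 + 0.68 + 0.74) / 6 = 2.9800 / 6 = 0.4967
LCL = X̄̄ − A₂·R̄ = 125.3983 − 0.337 × 0.4967 = 125.2310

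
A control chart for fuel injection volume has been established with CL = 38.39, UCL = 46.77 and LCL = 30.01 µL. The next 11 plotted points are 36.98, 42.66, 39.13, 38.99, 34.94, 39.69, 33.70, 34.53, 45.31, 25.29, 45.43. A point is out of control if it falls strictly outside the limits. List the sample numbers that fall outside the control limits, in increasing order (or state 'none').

Compare each point to [30.01, 46.77]: sample 10 = 25.29 < LCL.

10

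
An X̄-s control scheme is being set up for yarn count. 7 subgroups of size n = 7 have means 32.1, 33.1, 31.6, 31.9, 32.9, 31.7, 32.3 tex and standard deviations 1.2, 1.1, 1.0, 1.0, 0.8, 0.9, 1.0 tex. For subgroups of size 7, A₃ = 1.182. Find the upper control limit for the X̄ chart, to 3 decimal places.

33.411

X̄̄ = (32.1 + 33.1 + 31.6 + 31.9 + 32.9 + 31.7 + 32.3) / 7 = 32.2286
s̄ = (1.2 + 1.1 + 1.0 + 1.0 + 0.8 + 0.9 + 1.0) / 7 = 1.0000
UCL = X̄̄ + A₃·s̄ = 32.2286 + 1.182 × 1.0000 = 33.4106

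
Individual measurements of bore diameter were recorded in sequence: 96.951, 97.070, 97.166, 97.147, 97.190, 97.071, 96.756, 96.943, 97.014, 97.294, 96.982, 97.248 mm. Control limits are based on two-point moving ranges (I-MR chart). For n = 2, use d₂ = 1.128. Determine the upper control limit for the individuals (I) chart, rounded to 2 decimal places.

X̄ = (96.951 + 97.070 + 97.166 + 97.147 + 97.190 + 97.071 + 96.756 + 96.943 + 97.014 + 97.294 + 96.982 + 97.248) / 12 = 97.0693
Moving ranges: 0.119, 0.096, 0.019, 0.043, 0.119, 0.315, 0.187, 0.071, 0.280, 0.312, 0.266; M̄R̄ = 1.8270 / 11 = 0.1661
UCL = X̄ + 3·M̄R̄/d₂ = 97.0693 + 3 × 0.1661 / 1.128 = 97.5111

97.51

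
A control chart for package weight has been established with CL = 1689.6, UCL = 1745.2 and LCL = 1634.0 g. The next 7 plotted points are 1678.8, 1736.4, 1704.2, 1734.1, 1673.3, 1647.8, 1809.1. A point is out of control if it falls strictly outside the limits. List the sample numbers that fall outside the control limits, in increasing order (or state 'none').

Compare each point to [1634.0, 1745.2]: sample 7 = 1809.1 > UCL.

7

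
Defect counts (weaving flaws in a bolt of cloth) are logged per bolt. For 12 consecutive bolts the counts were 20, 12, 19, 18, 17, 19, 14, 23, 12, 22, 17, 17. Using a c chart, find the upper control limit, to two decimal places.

c̄ = (20 + 12 + 19 + 18 + 17 + 19 + 14 + 23 + 12 + 22 + 17 + 17) / 12 = 210 / 12 = 17.5000
UCL = c̄ + 3√c̄ = 17.5000 + 3 × √17.5000 = 17.5000 + 3 × 4.1833 = 30.0499

30.05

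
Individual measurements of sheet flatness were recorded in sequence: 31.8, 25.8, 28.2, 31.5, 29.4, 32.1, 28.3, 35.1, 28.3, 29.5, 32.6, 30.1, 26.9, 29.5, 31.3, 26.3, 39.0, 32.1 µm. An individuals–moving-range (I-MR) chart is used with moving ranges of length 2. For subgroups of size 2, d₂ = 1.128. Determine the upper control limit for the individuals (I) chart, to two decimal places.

41.84

X̄ = (31.8 + 25.8 + 28.2 + 31.5 + 29.4 + 32.1 + 28.3 + 35.1 + 28.3 + 29.5 + 32.6 + 30.1 + 26.9 + 29.5 + 31.3 + 26.3 + 39.0 + 32.1) / 18 = 30.4333
Moving ranges: 6.0, 2.4, 3.3, 2.1, 2.7, 3.8, 6.8, 6.8, 1.2, 3.1, 2.5, 3.2, 2.6, 1.8, 5.0, 12.7, 6.9; M̄R̄ = 72.9000 / 17 = 4.2882
UCL = X̄ + 3·M̄R̄/d₂ = 30.4333 + 3 × 4.2882 / 1.128 = 41.8382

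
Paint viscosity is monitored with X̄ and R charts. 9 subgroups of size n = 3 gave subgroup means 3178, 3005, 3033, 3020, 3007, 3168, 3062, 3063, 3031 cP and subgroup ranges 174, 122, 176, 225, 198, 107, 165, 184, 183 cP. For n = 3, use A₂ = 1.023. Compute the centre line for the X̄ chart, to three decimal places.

3063.000

X̄̄ = (3178 + 3005 + 3033 + 3020 + 3007 + 3168 + 3062 + 3063 + 3031) / 9 = 27567.0000 / 9 = 3063.0000
CL = X̄̄ = 3063.0000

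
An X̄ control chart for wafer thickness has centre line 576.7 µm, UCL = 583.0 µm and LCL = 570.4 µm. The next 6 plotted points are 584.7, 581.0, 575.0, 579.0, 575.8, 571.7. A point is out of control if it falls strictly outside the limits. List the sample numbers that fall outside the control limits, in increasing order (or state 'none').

Compare each point to [570.4, 583.0]: sample 1 = 584.7 > UCL.

1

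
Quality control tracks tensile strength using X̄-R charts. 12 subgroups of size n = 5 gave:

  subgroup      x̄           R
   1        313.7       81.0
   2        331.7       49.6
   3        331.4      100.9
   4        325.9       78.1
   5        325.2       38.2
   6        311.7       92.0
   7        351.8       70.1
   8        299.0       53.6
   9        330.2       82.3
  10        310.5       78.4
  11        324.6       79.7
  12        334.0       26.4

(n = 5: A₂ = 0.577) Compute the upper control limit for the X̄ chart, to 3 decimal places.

X̄̄ = (313.7 + 331.7 + 331.4 + 325.9 + 325.2 + 311.7 + 351.8 + 299.0 + 330.2 + 310.5 + 324.6 + 334.0) / 12 = 3889.7000 / 12 = 324.1417
R̄ = (81.0 + 49.6 + 100.9 + 78.1 + 38.2 + 92.0 + 70.1 + 53.6 + 82.3 + 78.4 + 79.7 + 26.4) / 12 = 830.3000 / 12 = 69.1917
UCL = X̄̄ + A₂·R̄ = 324.1417 + 0.577 × 69.1917 = 364.0653

364.065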